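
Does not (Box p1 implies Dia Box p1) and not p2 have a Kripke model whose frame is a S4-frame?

No, unsatisfiable

1. not (Box p1 implies Dia Box p1) and not p2, u
2. not (Box p1 implies Dia Box p1), u   [and-rule on 1]
3. not p2, u   [and-rule on 1]
4. Box p1, u   [neg-implies-rule on 2]
5. not Dia Box p1, u   [neg-implies-rule on 2]
6. p1, u   [Box-rule on 4 via uRu]
7. not Box p1, u   [neg-Dia-rule on 5 via uRu]
8. not p1, v   [neg-Box-rule on 7: fresh world v, uRv]
9. p1, v   [Box-rule on 4 via uRv]
Accessibility: uRu, uRv, vRv
Branch closes: p1 and not p1 both at v.
All branches of the tableau close; one closing branch shown above.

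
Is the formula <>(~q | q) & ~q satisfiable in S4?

1. <>(~q | q) & ~q, 0
2. <>(~q | q), 0   [&-rule on 1]
3. ~q, 0   [&-rule on 1]
4. ~q | q, 1   [<>-rule on 2: fresh world 1, 0R1]
5. q, 1   [|-rule on 4 (branches; this branch)]
Accessibility: 0R0, 0R1, 1R1

Yes, satisfiable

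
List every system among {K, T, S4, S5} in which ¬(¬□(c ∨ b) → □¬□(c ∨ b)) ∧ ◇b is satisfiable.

K, T, S4

S5-tableau for the formula:
1. ¬(¬□(c ∨ b) → □¬□(c ∨ b)) ∧ ◇b, 0
2. ¬(¬□(c ∨ b) → □¬□(c ∨ b)), 0
3. ◇b, 0
4. ¬□(c ∨ b), 0
5. ¬□¬□(c ∨ b), 0
6. b, 1
7. ¬(c ∨ b), 2
8. ¬c, 2
9. ¬b, 2
10. □(c ∨ b), 3
11. c ∨ b, 0
12. c ∨ b, 1
13. c ∨ b, 2
14. c ∨ b, 3
15. b, 0
16. b, 2
Accessibility: 0R0, 0R1, 0R2, 0R3, 1R0, 1R1, 1R2, 1R3, 2R0, 2R1, 2R2, 2R3, 3R0, 3R1, 3R2, 3R3
Branch closes: b and ¬b both at 2.
Every branch closes (one shown): unsatisfiable in S5.
S4-tableau for the formula:
1. ¬(¬□(c ∨ b) → □¬□(c ∨ b)) ∧ ◇b, 0
2. ¬(¬□(c ∨ b) → □¬□(c ∨ b)), 0
3. ◇b, 0
4. ¬□(c ∨ b), 0
5. ¬□¬□(c ∨ b), 0
6. b, 1
7. ¬(c ∨ b), 2
8. ¬c, 2
9. ¬b, 2
10. □(c ∨ b), 3
11. c ∨ b, 3
12. b, 3
Accessibility: 0R0, 0R1, 0R2, 0R3, 1R1, 2R2, 3R3
Complete open branch: satisfiable in S4, hence also in K, T (this S4-model is also a K-model and a T-model).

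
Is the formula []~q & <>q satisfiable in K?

No, unsatisfiable

1. []~q & <>q, u
2. []~q, u
3. <>q, u
4. q, v
5. ~q, v
Accessibility: uRv
Branch closes: q and ~q both at v.
All branches of the tableau close; one closing branch shown above.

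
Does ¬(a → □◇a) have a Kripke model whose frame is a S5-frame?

1. ¬(a → □◇a), 0
2. a, 0
3. ¬□◇a, 0
4. ¬◇a, 1
5. ¬a, 0
Accessibility: 0R0, 0R1, 1R0, 1R1
Branch closes: a and ¬a both at 0.
(One branch shown.) All branches close.

Unsatisfiable (every branch closes)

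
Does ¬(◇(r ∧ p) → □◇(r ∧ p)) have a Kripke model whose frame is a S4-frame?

1. ¬(◇(r ∧ p) → □◇(r ∧ p)), u
2. ◇(r ∧ p), u
3. ¬□◇(r ∧ p), u
4. r ∧ p, v
5. r, v
6. p, v
7. ¬◇(r ∧ p), w
8. ¬(r ∧ p), w
9. ¬p, w
Accessibility: uRu, uRv, uRw, vRv, wRw

Satisfiable (open branch found)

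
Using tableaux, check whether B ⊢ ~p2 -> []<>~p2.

Valid in B

Tableau for the negation ~(~p2 -> []<>~p2):
1. ~(~p2 -> []<>~p2), 0
2. ~p2, 0   [~->-rule on 1]
3. ~[]<>~p2, 0   [~->-rule on 1]
4. ~<>~p2, 1   [~[]-rule on 3: fresh world 1, 0R1]
5. p2, 0   [~<>-rule on 4 via 1R0]
Accessibility: 0R0, 0R1, 1R0, 1R1
Branch closes: p2 and ~p2 both at 0.
All branches of the negation close; one closing branch shown above.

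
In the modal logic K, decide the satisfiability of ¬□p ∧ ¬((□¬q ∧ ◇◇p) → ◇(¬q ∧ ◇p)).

1. ¬□p ∧ ¬((□¬q ∧ ◇◇p) → ◇(¬q ∧ ◇p)), u
2. ¬□p, u   [∧-rule on 1]
3. ¬((□¬q ∧ ◇◇p) → ◇(¬q ∧ ◇p)), u   [∧-rule on 1]
4. □¬q ∧ ◇◇p, u   [¬→-rule on 3]
5. ¬◇(¬q ∧ ◇p), u   [¬→-rule on 3]
6. □¬q, u   [∧-rule on 4]
7. ◇◇p, u   [∧-rule on 4]
8. ¬p, v   [¬□-rule on 2: fresh world v, uRv]
9. ¬(¬q ∧ ◇p), v   [¬◇-rule on 5 via uRv]
10. ¬q, v   [□-rule on 6 via uRv]
11. ¬◇p, v   [¬∧-rule on 9 (branches; this branch)]
12. ◇p, w   [◇-rule on 7: fresh world w, uRw]
13. ¬(¬q ∧ ◇p), w   [¬◇-rule on 5 via uRw]
14. ¬q, w   [□-rule on 6 via uRw]
15. ¬◇p, w   [¬∧-rule on 13 (branches; this branch)]
16. p, x   [◇-rule on 12: fresh world x, wRx]
17. ¬p, x   [¬◇-rule on 15 via wRx]
Accessibility: uRv, uRw, wRx
Branch closes: p and ¬p both at x.
All branches of the tableau close; one closing branch shown above.

Unsatisfiable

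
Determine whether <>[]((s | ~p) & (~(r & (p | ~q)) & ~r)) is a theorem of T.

Tableau for the negation ~<>[]((s | ~p) & (~(r & (p | ~q)) & ~r)):
1. ~<>[]((s | ~p) & (~(r & (p | ~q)) & ~r)), w0
2. ~[]((s | ~p) & (~(r & (p | ~q)) & ~r)), w0   [~<>-rule on 1 via w0Rw0]
3. ~((s | ~p) & (~(r & (p | ~q)) & ~r)), w1   [~[]-rule on 2: fresh world w1, w0Rw1]
4. ~[]((s | ~p) & (~(r & (p | ~q)) & ~r)), w1   [~<>-rule on 1 via w0Rw1]
5. ~(~(r & (p | ~q)) & ~r), w1   [~&-rule on 3 (branches; this branch)]
6. r, w1   [~&-rule on 5 (branches; this branch)]
7. ~((s | ~p) & (~(r & (p | ~q)) & ~r)), w2   [~[]-rule on 4: fresh world w2, w1Rw2]
8. ~(~(r & (p | ~q)) & ~r), w2   [~&-rule on 7 (branches; this branch)]
9. r, w2   [~&-rule on 8 (branches; this branch)]
Accessibility: w0Rw0, w0Rw1, w1Rw1, w1Rw2, w2Rw2
The negation has an open branch (countermodel exists).

No, not valid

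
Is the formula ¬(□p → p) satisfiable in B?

1. ¬(□p → p), 0
2. □p, 0
3. ¬p, 0
4. p, 0
Accessibility: 0R0
Branch closes: p and ¬p both at 0.
All branches of the tableau close; one closing branch shown above.

Unsatisfiable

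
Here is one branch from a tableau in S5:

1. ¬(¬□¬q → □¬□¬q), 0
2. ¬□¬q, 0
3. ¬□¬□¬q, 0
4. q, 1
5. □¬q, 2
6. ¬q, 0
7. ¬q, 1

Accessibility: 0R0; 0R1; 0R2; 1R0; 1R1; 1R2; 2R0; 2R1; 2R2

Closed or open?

Closed

Both q and ¬q appear at 1.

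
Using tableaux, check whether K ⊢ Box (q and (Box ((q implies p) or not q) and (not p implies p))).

Invalid (countermodel exists)

Tableau for the negation not Box (q and (Box ((q implies p) or not q) and (not p implies p))):
1. not Box (q and (Box ((q implies p) or not q) and (not p implies p))), u
2. not (q and (Box ((q implies p) or not q) and (not p implies p))), v
3. not (Box ((q implies p) or not q) and (not p implies p)), v
4. not (not p implies p), v
5. not p, v
Accessibility: uRv
The negation has an open branch (countermodel exists).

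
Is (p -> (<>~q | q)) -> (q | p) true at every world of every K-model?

Tableau for the negation ~((p -> (<>~q | q)) -> (q | p)):
1. ~((p -> (<>~q | q)) -> (q | p)), 0
2. p -> (<>~q | q), 0
3. ~(q | p), 0
4. ~q, 0
5. ~p, 0
6. <>~q | q, 0
7. <>~q, 0
8. ~q, 1
Accessibility: 0R1
The negation has an open branch (countermodel exists).

Not valid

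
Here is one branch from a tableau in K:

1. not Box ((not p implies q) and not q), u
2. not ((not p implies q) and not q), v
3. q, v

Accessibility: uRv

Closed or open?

No, open

No world carries both an atom and its negation.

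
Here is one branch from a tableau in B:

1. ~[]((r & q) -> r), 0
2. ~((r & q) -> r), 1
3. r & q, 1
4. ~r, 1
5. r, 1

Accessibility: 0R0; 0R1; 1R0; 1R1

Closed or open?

Both r and ~r appear at 1.

Yes, closed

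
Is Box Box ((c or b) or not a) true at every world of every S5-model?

Tableau for the negation not Box Box ((c or b) or not a):
1. not Box Box ((c or b) or not a), 0
2. not Box ((c or b) or not a), 1
3. not ((c or b) or not a), 2
4. not (c or b), 2
5. a, 2
6. not c, 2
7. not b, 2
Accessibility: 0R0, 0R1, 0R2, 1R0, 1R1, 1R2, 2R0, 2R1, 2R2
The negation has an open branch (countermodel exists).

No, not valid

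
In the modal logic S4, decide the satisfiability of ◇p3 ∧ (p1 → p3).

Satisfiable (open branch found)

1. ◇p3 ∧ (p1 → p3), u
2. ◇p3, u   [∧-rule on 1]
3. p1 → p3, u   [∧-rule on 1]
4. p3, u   [→-rule on 3 (branches; this branch)]
5. p3, v   [◇-rule on 2: fresh world v, uRv]
Accessibility: uRu, uRv, vRv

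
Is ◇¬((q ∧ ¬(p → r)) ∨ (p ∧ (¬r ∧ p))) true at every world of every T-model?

Tableau for the negation ¬◇¬((q ∧ ¬(p → r)) ∨ (p ∧ (¬r ∧ p))):
1. ¬◇¬((q ∧ ¬(p → r)) ∨ (p ∧ (¬r ∧ p))), u
2. (q ∧ ¬(p → r)) ∨ (p ∧ (¬r ∧ p)), u
3. p ∧ (¬r ∧ p), u
4. p, u
5. ¬r ∧ p, u
6. ¬r, u
Accessibility: uRu
The negation has an open branch (countermodel exists).

Invalid (countermodel exists)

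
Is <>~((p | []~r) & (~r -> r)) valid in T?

Invalid (countermodel exists)

Tableau for the negation ~<>~((p | []~r) & (~r -> r)):
1. ~<>~((p | []~r) & (~r -> r)), u
2. (p | []~r) & (~r -> r), u   [~<>-rule on 1 via uRu]
3. p | []~r, u   [&-rule on 2]
4. ~r -> r, u   [&-rule on 2]
5. p, u   [|-rule on 3 (branches; this branch)]
6. r, u   [->-rule on 4 (branches; this branch)]
Accessibility: uRu
The negation has an open branch (countermodel exists).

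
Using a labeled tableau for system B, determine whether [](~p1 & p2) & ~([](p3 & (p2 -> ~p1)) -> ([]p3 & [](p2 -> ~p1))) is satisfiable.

1. [](~p1 & p2) & ~([](p3 & (p2 -> ~p1)) -> ([]p3 & [](p2 -> ~p1))), 0
2. [](~p1 & p2), 0
3. ~([](p3 & (p2 -> ~p1)) -> ([]p3 & [](p2 -> ~p1))), 0
4. [](p3 & (p2 -> ~p1)), 0
5. ~([]p3 & [](p2 -> ~p1)), 0
6. ~p1 & p2, 0
7. ~p1, 0
8. p2, 0
9. p3 & (p2 -> ~p1), 0
10. p3, 0
11. p2 -> ~p1, 0
12. ~[]p3, 0
13. ~p3, 1
14. ~p1 & p2, 1
15. ~p1, 1
16. p2, 1
17. p3 & (p2 -> ~p1), 1
18. p3, 1
19. p2 -> ~p1, 1
Accessibility: 0R0, 0R1, 1R0, 1R1
Branch closes: p3 and ~p3 both at 1.
Every branch closes; the branch above is one of them.

No, unsatisfiable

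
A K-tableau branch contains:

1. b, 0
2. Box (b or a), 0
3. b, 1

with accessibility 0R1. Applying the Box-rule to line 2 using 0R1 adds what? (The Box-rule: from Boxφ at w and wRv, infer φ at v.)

b or a, 1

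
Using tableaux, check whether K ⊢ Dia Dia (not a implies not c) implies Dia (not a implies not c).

Invalid (countermodel exists)

Tableau for the negation not (Dia Dia (not a implies not c) implies Dia (not a implies not c)):
1. not (Dia Dia (not a implies not c) implies Dia (not a implies not c)), 0
2. Dia Dia (not a implies not c), 0
3. not Dia (not a implies not c), 0
4. Dia (not a implies not c), 1
5. not (not a implies not c), 1
6. not a, 1
7. c, 1
8. not a implies not c, 2
9. not c, 2
Accessibility: 0R1, 1R2
The negation has an open branch (countermodel exists).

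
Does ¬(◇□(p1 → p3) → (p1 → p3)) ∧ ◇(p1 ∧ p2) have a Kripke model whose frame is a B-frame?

1. ¬(◇□(p1 → p3) → (p1 → p3)) ∧ ◇(p1 ∧ p2), 0
2. ¬(◇□(p1 → p3) → (p1 → p3)), 0   [∧-rule on 1]
3. ◇(p1 ∧ p2), 0   [∧-rule on 1]
4. ◇□(p1 → p3), 0   [¬→-rule on 2]
5. ¬(p1 → p3), 0   [¬→-rule on 2]
6. p1, 0   [¬→-rule on 5]
7. ¬p3, 0   [¬→-rule on 5]
8. p1 ∧ p2, 1   [◇-rule on 3: fresh world 1, 0R1]
9. p1, 1   [∧-rule on 8]
10. p2, 1   [∧-rule on 8]
11. □(p1 → p3), 2   [◇-rule on 4: fresh world 2, 0R2]
12. p1 → p3, 0   [□-rule on 11 via 2R0]
13. p1 → p3, 2   [□-rule on 11 via 2R2]
14. p3, 0   [→-rule on 12 (branches; this branch)]
Accessibility: 0R0, 0R1, 0R2, 1R0, 1R1, 2R0, 2R2
Branch closes: p3 and ¬p3 both at 0.
(One branch shown.) All branches close.

No, unsatisfiable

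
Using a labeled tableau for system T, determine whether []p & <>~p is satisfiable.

Unsatisfiable (every branch closes)

1. []p & <>~p, 0
2. []p, 0   [&-rule on 1]
3. <>~p, 0   [&-rule on 1]
4. p, 0   [[]-rule on 2 via 0R0]
5. ~p, 1   [<>-rule on 3: fresh world 1, 0R1]
6. p, 1   [[]-rule on 2 via 0R1]
Accessibility: 0R0, 0R1, 1R1
Branch closes: p and ~p both at 1.
All branches of the tableau close; one closing branch shown above.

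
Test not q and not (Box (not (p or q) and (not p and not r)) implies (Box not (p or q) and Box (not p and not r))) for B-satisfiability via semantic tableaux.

1. not q and not (Box (not (p or q) and (not p and not r)) implies (Box not (p or q) and Box (not p and not r))), w0
2. not q, w0
3. not (Box (not (p or q) and (not p and not r)) implies (Box not (p or q) and Box (not p and not r))), w0
4. Box (not (p or q) and (not p and not r)), w0
5. not (Box not (p or q) and Box (not p and not r)), w0
6. not (p or q) and (not p and not r), w0
7. not (p or q), w0
8. not p and not r, w0
9. not p, w0
10. not r, w0
11. not Box (not p and not r), w0
12. not (not p and not r), w1
13. not (p or q) and (not p and not r), w1
14. not (p or q), w1
15. not p and not r, w1
16. not p, w1
17. not q, w1
18. not r, w1
19. r, w1
Accessibility: w0Rw0, w0Rw1, w1Rw0, w1Rw1
Branch closes: r and not r both at w1.
Every branch closes; the branch above is one of them.

Unsatisfiable (every branch closes)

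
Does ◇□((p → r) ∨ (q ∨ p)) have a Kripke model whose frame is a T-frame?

Satisfiable

1. ◇□((p → r) ∨ (q ∨ p)), 0
2. □((p → r) ∨ (q ∨ p)), 1
3. (p → r) ∨ (q ∨ p), 1
4. q ∨ p, 1
5. p, 1
Accessibility: 0R0, 0R1, 1R1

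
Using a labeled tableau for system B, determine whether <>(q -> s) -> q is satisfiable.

Satisfiable (open branch found)

1. <>(q -> s) -> q, 0
2. q, 0
Accessibility: 0R0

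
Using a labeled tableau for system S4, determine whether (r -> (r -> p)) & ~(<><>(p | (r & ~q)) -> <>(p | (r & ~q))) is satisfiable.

Unsatisfiable

1. (r -> (r -> p)) & ~(<><>(p | (r & ~q)) -> <>(p | (r & ~q))), w0
2. r -> (r -> p), w0
3. ~(<><>(p | (r & ~q)) -> <>(p | (r & ~q))), w0
4. <><>(p | (r & ~q)), w0
5. ~<>(p | (r & ~q)), w0
6. ~(p | (r & ~q)), w0
7. ~p, w0
8. ~(r & ~q), w0
9. r -> p, w0
10. q, w0
11. ~r, w0
12. <>(p | (r & ~q)), w1
13. ~(p | (r & ~q)), w1
14. ~p, w1
15. ~(r & ~q), w1
16. q, w1
17. p | (r & ~q), w2
18. ~(p | (r & ~q)), w2
19. ~p, w2
20. ~(r & ~q), w2
21. r & ~q, w2
22. r, w2
23. ~q, w2
24. q, w2
Accessibility: w0Rw0, w0Rw1, w0Rw2, w1Rw1, w1Rw2, w2Rw2
Branch closes: q and ~q both at w2.
(One branch shown.) All branches close.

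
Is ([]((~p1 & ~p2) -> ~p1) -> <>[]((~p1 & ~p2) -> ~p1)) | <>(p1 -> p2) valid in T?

Tableau for the negation ~(([]((~p1 & ~p2) -> ~p1) -> <>[]((~p1 & ~p2) -> ~p1)) | <>(p1 -> p2)):
1. ~(([]((~p1 & ~p2) -> ~p1) -> <>[]((~p1 & ~p2) -> ~p1)) | <>(p1 -> p2)), 0
2. ~([]((~p1 & ~p2) -> ~p1) -> <>[]((~p1 & ~p2) -> ~p1)), 0
3. ~<>(p1 -> p2), 0
4. []((~p1 & ~p2) -> ~p1), 0
5. ~<>[]((~p1 & ~p2) -> ~p1), 0
6. ~(p1 -> p2), 0
7. p1, 0
8. ~p2, 0
9. (~p1 & ~p2) -> ~p1, 0
10. ~[]((~p1 & ~p2) -> ~p1), 0
11. ~(~p1 & ~p2), 0
12. ~((~p1 & ~p2) -> ~p1), 1
13. ~p1 & ~p2, 1
14. p1, 1
15. ~p1, 1
16. ~p2, 1
Accessibility: 0R0, 0R1, 1R1
Branch closes: p1 and ~p1 both at 1.
Every branch of the negation's tableau closes; the branch above is one of them.

Valid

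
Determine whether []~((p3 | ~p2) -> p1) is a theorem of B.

Tableau for the negation ~[]~((p3 | ~p2) -> p1):
1. ~[]~((p3 | ~p2) -> p1), u
2. (p3 | ~p2) -> p1, v   [~[]-rule on 1: fresh world v, uRv]
3. p1, v   [->-rule on 2 (branches; this branch)]
Accessibility: uRu, uRv, vRu, vRv
The negation has an open branch (countermodel exists).

No, not valid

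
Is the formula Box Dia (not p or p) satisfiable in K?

1. Box Dia (not p or p), w0

Yes, satisfiable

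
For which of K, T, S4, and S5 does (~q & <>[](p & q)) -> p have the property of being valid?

S5-tableau for the negation ~((~q & <>[](p & q)) -> p):
1. ~((~q & <>[](p & q)) -> p), w0
2. ~q & <>[](p & q), w0   [~->-rule on 1]
3. ~p, w0   [~->-rule on 1]
4. ~q, w0   [&-rule on 2]
5. <>[](p & q), w0   [&-rule on 2]
6. [](p & q), w1   [<>-rule on 5: fresh world w1, w0Rw1]
7. p & q, w0   [[]-rule on 6 via w1Rw0]
8. p, w0   [&-rule on 7]
9. q, w0   [&-rule on 7]
Accessibility: w0Rw0, w0Rw1, w1Rw0, w1Rw1
Branch closes: p and ~p both at w0.
Every branch closes (one shown): valid in S5.
S4-tableau for the negation ~((~q & <>[](p & q)) -> p):
1. ~((~q & <>[](p & q)) -> p), w0
2. ~q & <>[](p & q), w0   [~->-rule on 1]
3. ~p, w0   [~->-rule on 1]
4. ~q, w0   [&-rule on 2]
5. <>[](p & q), w0   [&-rule on 2]
6. [](p & q), w1   [<>-rule on 5: fresh world w1, w0Rw1]
7. p & q, w1   [[]-rule on 6 via w1Rw1]
8. p, w1   [&-rule on 7]
9. q, w1   [&-rule on 7]
Accessibility: w0Rw0, w0Rw1, w1Rw1
Complete open branch: countermodel on an S4-frame, so not valid in S4, nor in K, T (the same frame is also a K-frame and a T-frame).

S5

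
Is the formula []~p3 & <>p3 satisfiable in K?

Unsatisfiable (every branch closes)

1. []~p3 & <>p3, w0
2. []~p3, w0   [&-rule on 1]
3. <>p3, w0   [&-rule on 1]
4. p3, w1   [<>-rule on 3: fresh world w1, w0Rw1]
5. ~p3, w1   [[]-rule on 2 via w0Rw1]
Accessibility: w0Rw1
Branch closes: p3 and ~p3 both at w1.
All branches of the tableau close; one closing branch shown above.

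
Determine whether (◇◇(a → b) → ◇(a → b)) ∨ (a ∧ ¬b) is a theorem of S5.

Yes, valid

Tableau for the negation ¬((◇◇(a → b) → ◇(a → b)) ∨ (a ∧ ¬b)):
1. ¬((◇◇(a → b) → ◇(a → b)) ∨ (a ∧ ¬b)), u
2. ¬(◇◇(a → b) → ◇(a → b)), u
3. ¬(a ∧ ¬b), u
4. ◇◇(a → b), u
5. ¬◇(a → b), u
6. ¬(a → b), u
7. a, u
8. ¬b, u
9. b, u
Accessibility: uRu
Branch closes: b and ¬b both at u.
Every branch of the negation's tableau closes; the branch above is one of them.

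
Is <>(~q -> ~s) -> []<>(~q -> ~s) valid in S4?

No, not valid

Tableau for the negation ~(<>(~q -> ~s) -> []<>(~q -> ~s)):
1. ~(<>(~q -> ~s) -> []<>(~q -> ~s)), u
2. <>(~q -> ~s), u
3. ~[]<>(~q -> ~s), u
4. ~q -> ~s, v
5. ~s, v
6. ~<>(~q -> ~s), w
7. ~(~q -> ~s), w
8. ~q, w
9. s, w
Accessibility: uRu, uRv, uRw, vRv, wRw
The negation has an open branch (countermodel exists).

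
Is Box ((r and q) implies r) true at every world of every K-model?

Yes, valid

Tableau for the negation not Box ((r and q) implies r):
1. not Box ((r and q) implies r), 0
2. not ((r and q) implies r), 1   [neg-Box-rule on 1: fresh world 1, 0R1]
3. r and q, 1   [neg-implies-rule on 2]
4. not r, 1   [neg-implies-rule on 2]
5. r, 1   [and-rule on 3]
6. q, 1   [and-rule on 3]
Accessibility: 0R1
Branch closes: r and not r both at 1.
Every branch of the negation's tableau closes; the branch above is one of them.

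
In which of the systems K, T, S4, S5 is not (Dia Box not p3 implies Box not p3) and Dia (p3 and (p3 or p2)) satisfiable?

S5-tableau for the formula:
1. not (Dia Box not p3 implies Box not p3) and Dia (p3 and (p3 or p2)), w0
2. not (Dia Box not p3 implies Box not p3), w0
3. Dia (p3 and (p3 or p2)), w0
4. Dia Box not p3, w0
5. not Box not p3, w0
6. p3 and (p3 or p2), w1
7. p3, w1
8. p3 or p2, w1
9. p2, w1
10. Box not p3, w2
11. not p3, w0
12. not p3, w1
Accessibility: w0Rw0, w0Rw1, w0Rw2, w1Rw0, w1Rw1, w1Rw2, w2Rw0, w2Rw1, w2Rw2
Branch closes: p3 and not p3 both at w1.
Every branch closes (one shown): unsatisfiable in S5.
S4-tableau for the formula:
1. not (Dia Box not p3 implies Box not p3) and Dia (p3 and (p3 or p2)), w0
2. not (Dia Box not p3 implies Box not p3), w0
3. Dia (p3 and (p3 or p2)), w0
4. Dia Box not p3, w0
5. not Box not p3, w0
6. p3 and (p3 or p2), w1
7. p3, w1
8. p3 or p2, w1
9. p2, w1
10. Box not p3, w2
11. not p3, w2
12. p3, w3
Accessibility: w0Rw0, w0Rw1, w0Rw2, w0Rw3, w1Rw1, w2Rw2, w3Rw3
Complete open branch: satisfiable in S4, hence also in K, T (this S4-model is also a K-model and a T-model).

K, T, S4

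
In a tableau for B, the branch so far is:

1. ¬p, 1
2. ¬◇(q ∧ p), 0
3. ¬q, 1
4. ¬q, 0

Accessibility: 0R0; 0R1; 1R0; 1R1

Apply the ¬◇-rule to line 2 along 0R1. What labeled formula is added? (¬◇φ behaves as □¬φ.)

¬(q ∧ p), 1

¬◇φ behaves as □¬φ: propagate the negated body to each accessible world.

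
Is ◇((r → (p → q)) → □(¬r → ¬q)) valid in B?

Tableau for the negation ¬◇((r → (p → q)) → □(¬r → ¬q)):
1. ¬◇((r → (p → q)) → □(¬r → ¬q)), w0
2. ¬((r → (p → q)) → □(¬r → ¬q)), w0   [¬◇-rule on 1 via w0Rw0]
3. r → (p → q), w0   [¬→-rule on 2]
4. ¬□(¬r → ¬q), w0   [¬→-rule on 2]
5. p → q, w0   [→-rule on 3 (branches; this branch)]
6. q, w0   [→-rule on 5 (branches; this branch)]
7. ¬(¬r → ¬q), w1   [¬□-rule on 4: fresh world w1, w0Rw1]
8. ¬r, w1   [¬→-rule on 7]
9. q, w1   [¬→-rule on 7]
10. ¬((r → (p → q)) → □(¬r → ¬q)), w1   [¬◇-rule on 1 via w0Rw1]
11. r → (p → q), w1   [¬→-rule on 10]
12. ¬□(¬r → ¬q), w1   [¬→-rule on 10]
13. p → q, w1   [→-rule on 11 (branches; this branch)]
14. ¬(¬r → ¬q), w2   [¬□-rule on 12: fresh world w2, w1Rw2]
15. ¬r, w2   [¬→-rule on 14]
16. q, w2   [¬→-rule on 14]
Accessibility: w0Rw0, w0Rw1, w1Rw0, w1Rw1, w1Rw2, w2Rw1, w2Rw2
The negation has an open branch (countermodel exists).

Invalid (countermodel exists)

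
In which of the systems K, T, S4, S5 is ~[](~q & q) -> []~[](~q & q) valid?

K-tableau for the negation ~(~[](~q & q) -> []~[](~q & q)):
1. ~(~[](~q & q) -> []~[](~q & q)), u
2. ~[](~q & q), u   [~->-rule on 1]
3. ~[]~[](~q & q), u   [~->-rule on 1]
4. ~(~q & q), v   [~[]-rule on 2: fresh world v, uRv]
5. ~q, v   [~&-rule on 4 (branches; this branch)]
6. [](~q & q), w   [~[]-rule on 3: fresh world w, uRw]
Accessibility: uRv, uRw
Complete open branch: countermodel on a K-frame, so not valid in K.
T-tableau for the negation ~(~[](~q & q) -> []~[](~q & q)):
1. ~(~[](~q & q) -> []~[](~q & q)), u
2. ~[](~q & q), u   [~->-rule on 1]
3. ~[]~[](~q & q), u   [~->-rule on 1]
4. ~(~q & q), v   [~[]-rule on 2: fresh world v, uRv]
5. ~q, v   [~&-rule on 4 (branches; this branch)]
6. [](~q & q), w   [~[]-rule on 3: fresh world w, uRw]
7. ~q & q, w   [[]-rule on 6 via wRw]
8. ~q, w   [&-rule on 7]
9. q, w   [&-rule on 7]
Accessibility: uRu, uRv, uRw, vRv, wRw
Branch closes: q and ~q both at w.
Every branch closes (one shown): valid in T, hence also in S4, S5 (every theorem of T is a theorem of S4 and S5).

T, S4, S5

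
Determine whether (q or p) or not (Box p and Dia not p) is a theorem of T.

Valid in T

Tableau for the negation not ((q or p) or not (Box p and Dia not p)):
1. not ((q or p) or not (Box p and Dia not p)), w0
2. not (q or p), w0   [neg-or-rule on 1]
3. Box p and Dia not p, w0   [neg-or-rule on 1]
4. not q, w0   [neg-or-rule on 2]
5. not p, w0   [neg-or-rule on 2]
6. Box p, w0   [and-rule on 3]
7. Dia not p, w0   [and-rule on 3]
8. p, w0   [Box-rule on 6 via w0Rw0]
Accessibility: w0Rw0
Branch closes: p and not p both at w0.
All branches of the negation close; one closing branch shown above.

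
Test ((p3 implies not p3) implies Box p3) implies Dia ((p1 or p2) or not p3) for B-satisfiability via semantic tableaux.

1. ((p3 implies not p3) implies Box p3) implies Dia ((p1 or p2) or not p3), 0
2. Dia ((p1 or p2) or not p3), 0
3. (p1 or p2) or not p3, 1
4. not p3, 1
Accessibility: 0R0, 0R1, 1R0, 1R1

Satisfiable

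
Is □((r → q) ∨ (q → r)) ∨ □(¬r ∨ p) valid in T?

Valid

Tableau for the negation ¬(□((r → q) ∨ (q → r)) ∨ □(¬r ∨ p)):
1. ¬(□((r → q) ∨ (q → r)) ∨ □(¬r ∨ p)), u
2. ¬□((r → q) ∨ (q → r)), u
3. ¬□(¬r ∨ p), u
4. ¬((r → q) ∨ (q → r)), v
5. ¬(r → q), v
6. ¬(q → r), v
7. r, v
8. ¬q, v
9. q, v
10. ¬r, v
Accessibility: uRu, uRv, vRv
Branch closes: q and ¬q both at v.
All branches of the negation close; one closing branch shown above.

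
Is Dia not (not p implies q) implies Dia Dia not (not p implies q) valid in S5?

Tableau for the negation not (Dia not (not p implies q) implies Dia Dia not (not p implies q)):
1. not (Dia not (not p implies q) implies Dia Dia not (not p implies q)), 0
2. Dia not (not p implies q), 0   [neg-implies-rule on 1]
3. not Dia Dia not (not p implies q), 0   [neg-implies-rule on 1]
4. not Dia not (not p implies q), 0   [neg-Dia-rule on 3 via 0R0]
5. not p implies q, 0   [neg-Dia-rule on 4 via 0R0]
6. q, 0   [implies-rule on 5 (branches; this branch)]
7. not (not p implies q), 1   [Dia-rule on 2: fresh world 1, 0R1]
8. not p, 1   [neg-implies-rule on 7]
9. not q, 1   [neg-implies-rule on 7]
10. not Dia not (not p implies q), 1   [neg-Dia-rule on 3 via 0R1]
11. not p implies q, 1   [neg-Dia-rule on 4 via 0R1]
12. q, 1   [implies-rule on 11 (branches; this branch)]
Accessibility: 0R0, 0R1, 1R0, 1R1
Branch closes: q and not q both at 1.
All branches of the negation close; one closing branch shown above.

Valid in S5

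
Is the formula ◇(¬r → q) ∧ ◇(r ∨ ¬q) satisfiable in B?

1. ◇(¬r → q) ∧ ◇(r ∨ ¬q), 0
2. ◇(¬r → q), 0
3. ◇(r ∨ ¬q), 0
4. ¬r → q, 1
5. q, 1
6. r ∨ ¬q, 2
7. ¬q, 2
Accessibility: 0R0, 0R1, 0R2, 1R0, 1R1, 2R0, 2R2

Satisfiable (open branch found)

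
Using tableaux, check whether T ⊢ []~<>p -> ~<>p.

Valid

Tableau for the negation ~([]~<>p -> ~<>p):
1. ~([]~<>p -> ~<>p), 0
2. []~<>p, 0
3. <>p, 0
4. ~<>p, 0
5. ~p, 0
6. p, 1
7. ~<>p, 1
8. ~p, 1
Accessibility: 0R0, 0R1, 1R1
Branch closes: p and ~p both at 1.
Every branch of the negation's tableau closes; the branch above is one of them.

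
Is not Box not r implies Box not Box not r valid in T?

No, not valid

Tableau for the negation not (not Box not r implies Box not Box not r):
1. not (not Box not r implies Box not Box not r), 0
2. not Box not r, 0   [neg-implies-rule on 1]
3. not Box not Box not r, 0   [neg-implies-rule on 1]
4. r, 1   [neg-Box-rule on 2: fresh world 1, 0R1]
5. Box not r, 2   [neg-Box-rule on 3: fresh world 2, 0R2]
6. not r, 2   [Box-rule on 5 via 2R2]
Accessibility: 0R0, 0R1, 0R2, 1R1, 2R2
The negation has an open branch (countermodel exists).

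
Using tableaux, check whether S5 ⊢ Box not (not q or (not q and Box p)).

Not valid

Tableau for the negation not Box not (not q or (not q and Box p)):
1. not Box not (not q or (not q and Box p)), 0
2. not q or (not q and Box p), 1
3. not q and Box p, 1
4. not q, 1
5. Box p, 1
6. p, 0
7. p, 1
Accessibility: 0R0, 0R1, 1R0, 1R1
The negation has an open branch (countermodel exists).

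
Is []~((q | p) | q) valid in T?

Tableau for the negation ~[]~((q | p) | q):
1. ~[]~((q | p) | q), 0
2. (q | p) | q, 1   [~[]-rule on 1: fresh world 1, 0R1]
3. q, 1   [|-rule on 2 (branches; this branch)]
Accessibility: 0R0, 0R1, 1R1
The negation has an open branch (countermodel exists).

Not valid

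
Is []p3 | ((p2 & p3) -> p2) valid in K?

Tableau for the negation ~([]p3 | ((p2 & p3) -> p2)):
1. ~([]p3 | ((p2 & p3) -> p2)), u
2. ~[]p3, u
3. ~((p2 & p3) -> p2), u
4. p2 & p3, u
5. ~p2, u
6. p2, u
7. p3, u
Branch closes: p2 and ~p2 both at u.
Every branch of the negation's tableau closes; the branch above is one of them.

Valid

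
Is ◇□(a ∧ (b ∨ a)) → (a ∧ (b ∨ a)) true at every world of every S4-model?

No, not valid

Tableau for the negation ¬(◇□(a ∧ (b ∨ a)) → (a ∧ (b ∨ a))):
1. ¬(◇□(a ∧ (b ∨ a)) → (a ∧ (b ∨ a))), 0
2. ◇□(a ∧ (b ∨ a)), 0
3. ¬(a ∧ (b ∨ a)), 0
4. ¬(b ∨ a), 0
5. ¬b, 0
6. ¬a, 0
7. □(a ∧ (b ∨ a)), 1
8. a ∧ (b ∨ a), 1
9. a, 1
10. b ∨ a, 1
Accessibility: 0R0, 0R1, 1R1
The negation has an open branch (countermodel exists).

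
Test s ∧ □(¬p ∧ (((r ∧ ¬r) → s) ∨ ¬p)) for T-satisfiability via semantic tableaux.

1. s ∧ □(¬p ∧ (((r ∧ ¬r) → s) ∨ ¬p)), w0
2. s, w0
3. □(¬p ∧ (((r ∧ ¬r) → s) ∨ ¬p)), w0
4. ¬p ∧ (((r ∧ ¬r) → s) ∨ ¬p), w0
5. ¬p, w0
6. ((r ∧ ¬r) → s) ∨ ¬p, w0
Accessibility: w0Rw0

Yes, satisfiable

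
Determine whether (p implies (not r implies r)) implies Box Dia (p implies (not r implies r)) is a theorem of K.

Not valid

Tableau for the negation not ((p implies (not r implies r)) implies Box Dia (p implies (not r implies r))):
1. not ((p implies (not r implies r)) implies Box Dia (p implies (not r implies r))), 0
2. p implies (not r implies r), 0
3. not Box Dia (p implies (not r implies r)), 0
4. not r implies r, 0
5. r, 0
6. not Dia (p implies (not r implies r)), 1
Accessibility: 0R1
The negation has an open branch (countermodel exists).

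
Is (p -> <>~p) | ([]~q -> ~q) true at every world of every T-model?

Yes, valid

Tableau for the negation ~((p -> <>~p) | ([]~q -> ~q)):
1. ~((p -> <>~p) | ([]~q -> ~q)), 0
2. ~(p -> <>~p), 0   [~|-rule on 1]
3. ~([]~q -> ~q), 0   [~|-rule on 1]
4. p, 0   [~->-rule on 2]
5. ~<>~p, 0   [~->-rule on 2]
6. []~q, 0   [~->-rule on 3]
7. q, 0   [~->-rule on 3]
8. ~q, 0   [[]-rule on 6 via 0R0]
Accessibility: 0R0
Branch closes: q and ~q both at 0.
All branches of the negation close; one closing branch shown above.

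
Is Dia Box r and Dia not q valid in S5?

Not valid

Tableau for the negation not (Dia Box r and Dia not q):
1. not (Dia Box r and Dia not q), 0
2. not Dia not q, 0   [neg-and-rule on 1 (branches; this branch)]
3. q, 0   [neg-Dia-rule on 2 via 0R0]
Accessibility: 0R0
The negation has an open branch (countermodel exists).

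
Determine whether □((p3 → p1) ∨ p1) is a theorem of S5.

Invalid (countermodel exists)

Tableau for the negation ¬□((p3 → p1) ∨ p1):
1. ¬□((p3 → p1) ∨ p1), w0
2. ¬((p3 → p1) ∨ p1), w1   [¬□-rule on 1: fresh world w1, w0Rw1]
3. ¬(p3 → p1), w1   [¬∨-rule on 2]
4. ¬p1, w1   [¬∨-rule on 2]
5. p3, w1   [¬→-rule on 3]
Accessibility: w0Rw0, w0Rw1, w1Rw0, w1Rw1
The negation has an open branch (countermodel exists).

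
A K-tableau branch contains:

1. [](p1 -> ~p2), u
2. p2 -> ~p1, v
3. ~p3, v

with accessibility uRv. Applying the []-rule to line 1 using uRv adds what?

p1 -> ~p2, v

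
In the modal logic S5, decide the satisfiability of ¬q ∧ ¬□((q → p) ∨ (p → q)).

Unsatisfiable (every branch closes)

1. ¬q ∧ ¬□((q → p) ∨ (p → q)), 0
2. ¬q, 0   [∧-rule on 1]
3. ¬□((q → p) ∨ (p → q)), 0   [∧-rule on 1]
4. ¬((q → p) ∨ (p → q)), 1   [¬□-rule on 3: fresh world 1, 0R1]
5. ¬(q → p), 1   [¬∨-rule on 4]
6. ¬(p → q), 1   [¬∨-rule on 4]
7. q, 1   [¬→-rule on 5]
8. ¬p, 1   [¬→-rule on 5]
9. p, 1   [¬→-rule on 6]
10. ¬q, 1   [¬→-rule on 6]
Accessibility: 0R0, 0R1, 1R0, 1R1
Branch closes: p and ¬p both at 1.
Every branch closes; the branch above is one of them.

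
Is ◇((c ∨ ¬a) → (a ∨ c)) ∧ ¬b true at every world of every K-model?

Tableau for the negation ¬(◇((c ∨ ¬a) → (a ∨ c)) ∧ ¬b):
1. ¬(◇((c ∨ ¬a) → (a ∨ c)) ∧ ¬b), w0
2. b, w0   [¬∧-rule on 1 (branches; this branch)]
The negation has an open branch (countermodel exists).

No, not valid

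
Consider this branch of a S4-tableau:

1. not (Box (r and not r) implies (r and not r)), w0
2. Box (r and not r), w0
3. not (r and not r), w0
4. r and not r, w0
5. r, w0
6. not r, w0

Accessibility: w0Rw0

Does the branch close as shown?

Both r and not r appear at w0.

Yes, closed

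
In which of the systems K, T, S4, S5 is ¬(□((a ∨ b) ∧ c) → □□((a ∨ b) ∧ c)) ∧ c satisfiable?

T-tableau for the formula:
1. ¬(□((a ∨ b) ∧ c) → □□((a ∨ b) ∧ c)) ∧ c, w0
2. ¬(□((a ∨ b) ∧ c) → □□((a ∨ b) ∧ c)), w0   [∧-rule on 1]
3. c, w0   [∧-rule on 1]
4. □((a ∨ b) ∧ c), w0   [¬→-rule on 2]
5. ¬□□((a ∨ b) ∧ c), w0   [¬→-rule on 2]
6. (a ∨ b) ∧ c, w0   [□-rule on 4 via w0Rw0]
7. a ∨ b, w0   [∧-rule on 6]
8. b, w0   [∨-rule on 7 (branches; this branch)]
9. ¬□((a ∨ b) ∧ c), w1   [¬□-rule on 5: fresh world w1, w0Rw1]
10. (a ∨ b) ∧ c, w1   [□-rule on 4 via w0Rw1]
11. a ∨ b, w1   [∧-rule on 10]
12. c, w1   [∧-rule on 10]
13. b, w1   [∨-rule on 11 (branches; this branch)]
14. ¬((a ∨ b) ∧ c), w2   [¬□-rule on 9: fresh world w2, w1Rw2]
15. ¬c, w2   [¬∧-rule on 14 (branches; this branch)]
Accessibility: w0Rw0, w0Rw1, w1Rw1, w1Rw2, w2Rw2
Complete open branch: satisfiable in T, hence also in K (this T-model is also a K-model).
S4-tableau for the formula:
1. ¬(□((a ∨ b) ∧ c) → □□((a ∨ b) ∧ c)) ∧ c, w0
2. ¬(□((a ∨ b) ∧ c) → □□((a ∨ b) ∧ c)), w0   [∧-rule on 1]
3. c, w0   [∧-rule on 1]
4. □((a ∨ b) ∧ c), w0   [¬→-rule on 2]
5. ¬□□((a ∨ b) ∧ c), w0   [¬→-rule on 2]
6. (a ∨ b) ∧ c, w0   [□-rule on 4 via w0Rw0]
7. a ∨ b, w0   [∧-rule on 6]
8. b, w0   [∨-rule on 7 (branches; this branch)]
9. ¬□((a ∨ b) ∧ c), w1   [¬□-rule on 5: fresh world w1, w0Rw1]
10. (a ∨ b) ∧ c, w1   [□-rule on 4 via w0Rw1]
11. a ∨ b, w1   [∧-rule on 10]
12. c, w1   [∧-rule on 10]
13. b, w1   [∨-rule on 11 (branches; this branch)]
14. ¬((a ∨ b) ∧ c), w2   [¬□-rule on 9: fresh world w2, w1Rw2]
15. (a ∨ b) ∧ c, w2   [□-rule on 4 via w0Rw2]
16. a ∨ b, w2   [∧-rule on 15]
17. c, w2   [∧-rule on 15]
18. ¬(a ∨ b), w2   [¬∧-rule on 14 (branches; this branch)]
19. ¬a, w2   [¬∨-rule on 18]
20. ¬b, w2   [¬∨-rule on 18]
21. b, w2   [∨-rule on 16 (branches; this branch)]
Accessibility: w0Rw0, w0Rw1, w0Rw2, w1Rw1, w1Rw2, w2Rw2
Branch closes: b and ¬b both at w2.
Every branch closes (one shown): unsatisfiable in S4, hence also in S5 (every S5-frame is an S4-frame).

K, T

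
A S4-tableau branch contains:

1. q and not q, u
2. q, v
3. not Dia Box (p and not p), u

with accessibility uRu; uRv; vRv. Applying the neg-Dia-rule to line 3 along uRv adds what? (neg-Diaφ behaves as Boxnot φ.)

not Box (p and not p), v

neg-Diaφ behaves as Boxnot φ: propagate the negated body to each accessible world.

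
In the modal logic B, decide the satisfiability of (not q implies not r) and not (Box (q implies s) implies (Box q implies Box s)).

1. (not q implies not r) and not (Box (q implies s) implies (Box q implies Box s)), 0
2. not q implies not r, 0
3. not (Box (q implies s) implies (Box q implies Box s)), 0
4. Box (q implies s), 0
5. not (Box q implies Box s), 0
6. Box q, 0
7. not Box s, 0
8. q implies s, 0
9. q, 0
10. not r, 0
11. s, 0
12. not s, 1
13. q implies s, 1
14. q, 1
15. s, 1
Accessibility: 0R0, 0R1, 1R0, 1R1
Branch closes: s and not s both at 1.
(One branch shown.) All branches close.

Unsatisfiable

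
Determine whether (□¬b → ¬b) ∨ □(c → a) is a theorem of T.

Valid

Tableau for the negation ¬((□¬b → ¬b) ∨ □(c → a)):
1. ¬((□¬b → ¬b) ∨ □(c → a)), 0
2. ¬(□¬b → ¬b), 0
3. ¬□(c → a), 0
4. □¬b, 0
5. b, 0
6. ¬b, 0
Accessibility: 0R0
Branch closes: b and ¬b both at 0.
Every branch of the negation's tableau closes; the branch above is one of them.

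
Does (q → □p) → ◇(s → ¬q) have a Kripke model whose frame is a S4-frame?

1. (q → □p) → ◇(s → ¬q), w0
2. ◇(s → ¬q), w0   [→-rule on 1 (branches; this branch)]
3. s → ¬q, w1   [◇-rule on 2: fresh world w1, w0Rw1]
4. ¬q, w1   [→-rule on 3 (branches; this branch)]
Accessibility: w0Rw0, w0Rw1, w1Rw1

Yes, satisfiable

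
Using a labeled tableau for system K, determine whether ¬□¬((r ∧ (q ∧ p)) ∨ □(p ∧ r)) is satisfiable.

1. ¬□¬((r ∧ (q ∧ p)) ∨ □(p ∧ r)), w0
2. (r ∧ (q ∧ p)) ∨ □(p ∧ r), w1
3. □(p ∧ r), w1
Accessibility: w0Rw1

Satisfiable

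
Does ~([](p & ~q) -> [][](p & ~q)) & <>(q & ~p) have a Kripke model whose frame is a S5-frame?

Unsatisfiable (every branch closes)

1. ~([](p & ~q) -> [][](p & ~q)) & <>(q & ~p), w0
2. ~([](p & ~q) -> [][](p & ~q)), w0
3. <>(q & ~p), w0
4. [](p & ~q), w0
5. ~[][](p & ~q), w0
6. p & ~q, w0
7. p, w0
8. ~q, w0
9. q & ~p, w1
10. q, w1
11. ~p, w1
12. p & ~q, w1
13. p, w1
14. ~q, w1
Accessibility: w0Rw0, w0Rw1, w1Rw0, w1Rw1
Branch closes: p and ~p both at w1.
Every branch closes; the branch above is one of them.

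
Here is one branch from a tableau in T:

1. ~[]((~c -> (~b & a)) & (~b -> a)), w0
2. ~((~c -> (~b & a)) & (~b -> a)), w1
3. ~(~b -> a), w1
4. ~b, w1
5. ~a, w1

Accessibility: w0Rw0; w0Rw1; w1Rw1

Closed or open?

No world carries both an atom and its negation.

No, open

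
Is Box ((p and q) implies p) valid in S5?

Yes, valid

Tableau for the negation not Box ((p and q) implies p):
1. not Box ((p and q) implies p), w0
2. not ((p and q) implies p), w1
3. p and q, w1
4. not p, w1
5. p, w1
6. q, w1
Accessibility: w0Rw0, w0Rw1, w1Rw0, w1Rw1
Branch closes: p and not p both at w1.
All branches of the negation close; one closing branch shown above.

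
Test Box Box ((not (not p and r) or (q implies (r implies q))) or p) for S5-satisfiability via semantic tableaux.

1. Box Box ((not (not p and r) or (q implies (r implies q))) or p), u
2. Box ((not (not p and r) or (q implies (r implies q))) or p), u
3. (not (not p and r) or (q implies (r implies q))) or p, u
4. p, u
Accessibility: uRu

Yes, satisfiable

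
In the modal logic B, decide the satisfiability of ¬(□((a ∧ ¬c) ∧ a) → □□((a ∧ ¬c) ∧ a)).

1. ¬(□((a ∧ ¬c) ∧ a) → □□((a ∧ ¬c) ∧ a)), u
2. □((a ∧ ¬c) ∧ a), u
3. ¬□□((a ∧ ¬c) ∧ a), u
4. (a ∧ ¬c) ∧ a, u
5. a ∧ ¬c, u
6. a, u
7. ¬c, u
8. ¬□((a ∧ ¬c) ∧ a), v
9. (a ∧ ¬c) ∧ a, v
10. a ∧ ¬c, v
11. a, v
12. ¬c, v
13. ¬((a ∧ ¬c) ∧ a), w
14. ¬a, w
Accessibility: uRu, uRv, vRu, vRv, vRw, wRv, wRw

Yes, satisfiable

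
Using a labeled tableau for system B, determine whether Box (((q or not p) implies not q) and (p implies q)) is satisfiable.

Yes, satisfiable

1. Box (((q or not p) implies not q) and (p implies q)), u
2. ((q or not p) implies not q) and (p implies q), u
3. (q or not p) implies not q, u
4. p implies q, u
5. not q, u
6. not p, u
Accessibility: uRu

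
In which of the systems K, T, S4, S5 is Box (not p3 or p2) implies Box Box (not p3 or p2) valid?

S4, S5

T-tableau for the negation not (Box (not p3 or p2) implies Box Box (not p3 or p2)):
1. not (Box (not p3 or p2) implies Box Box (not p3 or p2)), w0
2. Box (not p3 or p2), w0
3. not Box Box (not p3 or p2), w0
4. not p3 or p2, w0
5. p2, w0
6. not Box (not p3 or p2), w1
7. not p3 or p2, w1
8. p2, w1
9. not (not p3 or p2), w2
10. p3, w2
11. not p2, w2
Accessibility: w0Rw0, w0Rw1, w1Rw1, w1Rw2, w2Rw2
Complete open branch: countermodel on a T-frame, so not valid in T, nor in K (the same frame is also a K-frame).
S4-tableau for the negation not (Box (not p3 or p2) implies Box Box (not p3 or p2)):
1. not (Box (not p3 or p2) implies Box Box (not p3 or p2)), w0
2. Box (not p3 or p2), w0
3. not Box Box (not p3 or p2), w0
4. not p3 or p2, w0
5. p2, w0
6. not Box (not p3 or p2), w1
7. not p3 or p2, w1
8. p2, w1
9. not (not p3 or p2), w2
10. p3, w2
11. not p2, w2
12. not p3 or p2, w2
13. p2, w2
Accessibility: w0Rw0, w0Rw1, w0Rw2, w1Rw1, w1Rw2, w2Rw2
Branch closes: p2 and not p2 both at w2.
Every branch closes (one shown): valid in S4, hence also in S5 (every theorem of S4 is a theorem of S5).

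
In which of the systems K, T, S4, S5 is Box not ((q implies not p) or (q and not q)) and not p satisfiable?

T-tableau for the formula:
1. Box not ((q implies not p) or (q and not q)) and not p, 0
2. Box not ((q implies not p) or (q and not q)), 0
3. not p, 0
4. not ((q implies not p) or (q and not q)), 0
5. not (q implies not p), 0
6. not (q and not q), 0
7. q, 0
8. p, 0
Accessibility: 0R0
Branch closes: p and not p both at 0.
Every branch closes (one shown): unsatisfiable in T, hence also in S4, S5 (every S4/S5-frame is a T-frame).
K-tableau for the formula:
1. Box not ((q implies not p) or (q and not q)) and not p, 0
2. Box not ((q implies not p) or (q and not q)), 0
3. not p, 0
Complete open branch: satisfiable in K.

K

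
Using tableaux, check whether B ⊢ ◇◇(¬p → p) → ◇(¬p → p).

Tableau for the negation ¬(◇◇(¬p → p) → ◇(¬p → p)):
1. ¬(◇◇(¬p → p) → ◇(¬p → p)), 0
2. ◇◇(¬p → p), 0
3. ¬◇(¬p → p), 0
4. ¬(¬p → p), 0
5. ¬p, 0
6. ◇(¬p → p), 1
7. ¬(¬p → p), 1
8. ¬p, 1
9. ¬p → p, 2
10. p, 2
Accessibility: 0R0, 0R1, 1R0, 1R1, 1R2, 2R1, 2R2
The negation has an open branch (countermodel exists).

No, not valid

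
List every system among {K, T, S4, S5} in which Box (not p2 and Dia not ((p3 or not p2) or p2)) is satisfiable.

K

K-tableau for the formula:
1. Box (not p2 and Dia not ((p3 or not p2) or p2)), w0
Complete open branch: satisfiable in K.
T-tableau for the formula:
1. Box (not p2 and Dia not ((p3 or not p2) or p2)), w0
2. not p2 and Dia not ((p3 or not p2) or p2), w0
3. not p2, w0
4. Dia not ((p3 or not p2) or p2), w0
5. not ((p3 or not p2) or p2), w1
6. not (p3 or not p2), w1
7. not p2, w1
8. not p3, w1
9. p2, w1
Accessibility: w0Rw0, w0Rw1, w1Rw1
Branch closes: p2 and not p2 both at w1.
Every branch closes (one shown): unsatisfiable in T, hence also in S4, S5 (every S4/S5-frame is a T-frame).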